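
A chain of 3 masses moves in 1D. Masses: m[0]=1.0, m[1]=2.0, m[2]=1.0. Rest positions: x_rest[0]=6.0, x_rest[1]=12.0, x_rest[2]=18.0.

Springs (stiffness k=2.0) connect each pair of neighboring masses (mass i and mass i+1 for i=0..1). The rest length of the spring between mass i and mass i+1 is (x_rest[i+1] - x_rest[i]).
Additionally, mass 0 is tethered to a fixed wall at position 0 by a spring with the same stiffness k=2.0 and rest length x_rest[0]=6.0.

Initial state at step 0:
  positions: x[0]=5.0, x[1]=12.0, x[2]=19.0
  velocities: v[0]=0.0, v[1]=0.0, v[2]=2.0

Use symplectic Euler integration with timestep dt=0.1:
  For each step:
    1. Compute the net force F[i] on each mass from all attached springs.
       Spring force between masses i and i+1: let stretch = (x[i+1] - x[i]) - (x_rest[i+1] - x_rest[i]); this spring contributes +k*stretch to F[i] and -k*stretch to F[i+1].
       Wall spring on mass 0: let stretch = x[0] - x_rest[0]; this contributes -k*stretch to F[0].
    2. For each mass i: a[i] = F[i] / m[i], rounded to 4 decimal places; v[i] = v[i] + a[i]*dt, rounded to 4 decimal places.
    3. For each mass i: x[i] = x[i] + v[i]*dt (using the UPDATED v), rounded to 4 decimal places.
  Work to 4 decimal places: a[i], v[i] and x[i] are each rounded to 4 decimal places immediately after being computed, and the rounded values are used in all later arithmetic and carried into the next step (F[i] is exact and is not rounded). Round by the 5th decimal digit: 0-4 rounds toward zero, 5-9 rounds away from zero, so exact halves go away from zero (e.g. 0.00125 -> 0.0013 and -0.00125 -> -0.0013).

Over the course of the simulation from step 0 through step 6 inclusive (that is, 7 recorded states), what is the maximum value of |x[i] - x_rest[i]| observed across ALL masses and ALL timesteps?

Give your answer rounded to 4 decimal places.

Step 0: x=[5.0000 12.0000 19.0000] v=[0.0000 0.0000 2.0000]
Step 1: x=[5.0400 12.0000 19.1800] v=[0.4000 0.0000 1.8000]
Step 2: x=[5.1184 12.0022 19.3364] v=[0.7840 0.0220 1.5640]
Step 3: x=[5.2321 12.0089 19.4661] v=[1.1371 0.0670 1.2972]
Step 4: x=[5.3767 12.0224 19.5667] v=[1.4460 0.1350 1.0058]
Step 5: x=[5.5467 12.0449 19.6364] v=[1.6998 0.2249 0.6969]
Step 6: x=[5.7357 12.0783 19.6743] v=[1.8901 0.3342 0.3786]
Max displacement = 1.6743

Answer: 1.6743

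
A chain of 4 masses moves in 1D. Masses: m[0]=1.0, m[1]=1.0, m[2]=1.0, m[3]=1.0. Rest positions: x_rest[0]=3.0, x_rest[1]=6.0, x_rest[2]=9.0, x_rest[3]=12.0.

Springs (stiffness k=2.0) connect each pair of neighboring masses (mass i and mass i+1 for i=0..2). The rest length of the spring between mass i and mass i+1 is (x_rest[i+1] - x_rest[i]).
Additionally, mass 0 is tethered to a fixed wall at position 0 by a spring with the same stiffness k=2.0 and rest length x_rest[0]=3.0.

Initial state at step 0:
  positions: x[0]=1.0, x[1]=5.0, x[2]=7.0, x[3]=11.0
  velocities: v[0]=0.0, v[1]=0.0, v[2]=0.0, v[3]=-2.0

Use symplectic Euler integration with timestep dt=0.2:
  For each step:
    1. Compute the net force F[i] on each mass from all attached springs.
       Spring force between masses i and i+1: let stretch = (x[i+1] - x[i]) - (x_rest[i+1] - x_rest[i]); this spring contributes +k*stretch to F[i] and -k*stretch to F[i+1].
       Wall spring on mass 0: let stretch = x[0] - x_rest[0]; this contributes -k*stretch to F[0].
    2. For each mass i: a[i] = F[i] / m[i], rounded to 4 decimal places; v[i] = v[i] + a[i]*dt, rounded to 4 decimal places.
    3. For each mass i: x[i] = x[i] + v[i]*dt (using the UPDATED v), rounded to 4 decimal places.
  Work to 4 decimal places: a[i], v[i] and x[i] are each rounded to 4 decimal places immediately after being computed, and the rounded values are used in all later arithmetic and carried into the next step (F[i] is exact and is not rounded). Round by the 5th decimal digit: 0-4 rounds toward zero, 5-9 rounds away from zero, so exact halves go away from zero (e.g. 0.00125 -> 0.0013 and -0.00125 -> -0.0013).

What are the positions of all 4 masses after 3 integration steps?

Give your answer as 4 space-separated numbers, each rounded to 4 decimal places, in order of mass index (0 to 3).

Answer: 2.1968 4.3085 7.6290 9.5338

Derivation:
Step 0: x=[1.0000 5.0000 7.0000 11.0000] v=[0.0000 0.0000 0.0000 -2.0000]
Step 1: x=[1.2400 4.8400 7.1600 10.5200] v=[1.2000 -0.8000 0.8000 -2.4000]
Step 2: x=[1.6688 4.5776 7.4032 10.0112] v=[2.1440 -1.3120 1.2160 -2.5440]
Step 3: x=[2.1968 4.3085 7.6290 9.5338] v=[2.6400 -1.3453 1.1290 -2.3872]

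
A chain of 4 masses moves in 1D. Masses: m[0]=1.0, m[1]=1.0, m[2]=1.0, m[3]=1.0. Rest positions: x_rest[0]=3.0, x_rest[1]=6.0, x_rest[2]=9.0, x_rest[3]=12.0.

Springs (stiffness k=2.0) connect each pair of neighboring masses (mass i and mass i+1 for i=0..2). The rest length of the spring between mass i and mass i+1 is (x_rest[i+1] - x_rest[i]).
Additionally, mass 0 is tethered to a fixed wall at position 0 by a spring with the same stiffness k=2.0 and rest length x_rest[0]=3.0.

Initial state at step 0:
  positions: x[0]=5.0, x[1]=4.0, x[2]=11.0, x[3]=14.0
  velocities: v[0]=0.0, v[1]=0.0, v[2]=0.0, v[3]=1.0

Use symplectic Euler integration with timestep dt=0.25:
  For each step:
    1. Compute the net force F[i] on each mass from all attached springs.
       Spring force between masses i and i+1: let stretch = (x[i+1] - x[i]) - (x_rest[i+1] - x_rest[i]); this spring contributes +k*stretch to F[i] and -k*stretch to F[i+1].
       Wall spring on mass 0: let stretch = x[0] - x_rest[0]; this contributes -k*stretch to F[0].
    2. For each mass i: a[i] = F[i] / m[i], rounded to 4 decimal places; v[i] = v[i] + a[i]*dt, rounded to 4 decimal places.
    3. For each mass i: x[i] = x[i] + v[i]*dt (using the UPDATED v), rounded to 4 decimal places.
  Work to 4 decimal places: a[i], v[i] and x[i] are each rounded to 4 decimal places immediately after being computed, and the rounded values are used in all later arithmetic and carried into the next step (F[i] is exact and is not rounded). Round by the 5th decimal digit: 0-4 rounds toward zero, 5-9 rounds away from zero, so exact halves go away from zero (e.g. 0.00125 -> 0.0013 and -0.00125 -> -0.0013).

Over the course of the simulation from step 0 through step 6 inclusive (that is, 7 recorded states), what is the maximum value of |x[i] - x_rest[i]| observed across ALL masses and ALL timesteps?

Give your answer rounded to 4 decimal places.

Answer: 3.0562

Derivation:
Step 0: x=[5.0000 4.0000 11.0000 14.0000] v=[0.0000 0.0000 0.0000 1.0000]
Step 1: x=[4.2500 5.0000 10.5000 14.2500] v=[-3.0000 4.0000 -2.0000 1.0000]
Step 2: x=[3.0625 6.5938 9.7813 14.4063] v=[-4.7500 6.3750 -2.8750 0.6250]
Step 3: x=[1.9336 8.1446 9.2422 14.3594] v=[-4.5156 6.2031 -2.1563 -0.1875]
Step 4: x=[1.3394 9.0562 9.2056 14.0479] v=[-2.3769 3.6464 -0.1465 -1.2461]
Step 5: x=[1.5424 9.0219 9.7556 13.5061] v=[0.8118 -0.1373 2.2000 -2.1673]
Step 6: x=[2.4875 8.1444 10.6827 12.8705] v=[3.7804 -3.5102 3.7084 -2.5426]
Max displacement = 3.0562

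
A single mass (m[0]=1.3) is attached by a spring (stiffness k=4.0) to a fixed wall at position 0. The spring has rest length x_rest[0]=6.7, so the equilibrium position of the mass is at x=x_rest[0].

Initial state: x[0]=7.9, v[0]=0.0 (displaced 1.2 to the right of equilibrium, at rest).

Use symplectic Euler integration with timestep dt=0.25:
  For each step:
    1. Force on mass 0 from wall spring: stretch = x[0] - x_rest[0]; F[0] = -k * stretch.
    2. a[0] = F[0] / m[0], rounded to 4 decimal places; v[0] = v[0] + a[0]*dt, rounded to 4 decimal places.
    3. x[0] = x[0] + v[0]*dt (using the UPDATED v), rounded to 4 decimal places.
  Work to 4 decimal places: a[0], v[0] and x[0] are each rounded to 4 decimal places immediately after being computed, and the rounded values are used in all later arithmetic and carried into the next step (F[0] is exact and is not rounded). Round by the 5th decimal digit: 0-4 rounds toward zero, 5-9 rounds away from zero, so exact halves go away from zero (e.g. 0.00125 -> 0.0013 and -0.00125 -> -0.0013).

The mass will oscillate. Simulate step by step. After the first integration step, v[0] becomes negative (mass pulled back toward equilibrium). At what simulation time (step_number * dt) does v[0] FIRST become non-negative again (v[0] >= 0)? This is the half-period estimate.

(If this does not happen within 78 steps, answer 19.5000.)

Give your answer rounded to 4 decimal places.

Answer: 2.0000

Derivation:
Step 0: x=[7.9000] v=[0.0000]
Step 1: x=[7.6692] v=[-0.9231]
Step 2: x=[7.2520] v=[-1.6687]
Step 3: x=[6.7287] v=[-2.0933]
Step 4: x=[6.1999] v=[-2.1154]
Step 5: x=[5.7672] v=[-1.7307]
Step 6: x=[5.5139] v=[-1.0132]
Step 7: x=[5.4887] v=[-0.1008]
Step 8: x=[5.6965] v=[0.8310]
First v>=0 after going negative at step 8, time=2.0000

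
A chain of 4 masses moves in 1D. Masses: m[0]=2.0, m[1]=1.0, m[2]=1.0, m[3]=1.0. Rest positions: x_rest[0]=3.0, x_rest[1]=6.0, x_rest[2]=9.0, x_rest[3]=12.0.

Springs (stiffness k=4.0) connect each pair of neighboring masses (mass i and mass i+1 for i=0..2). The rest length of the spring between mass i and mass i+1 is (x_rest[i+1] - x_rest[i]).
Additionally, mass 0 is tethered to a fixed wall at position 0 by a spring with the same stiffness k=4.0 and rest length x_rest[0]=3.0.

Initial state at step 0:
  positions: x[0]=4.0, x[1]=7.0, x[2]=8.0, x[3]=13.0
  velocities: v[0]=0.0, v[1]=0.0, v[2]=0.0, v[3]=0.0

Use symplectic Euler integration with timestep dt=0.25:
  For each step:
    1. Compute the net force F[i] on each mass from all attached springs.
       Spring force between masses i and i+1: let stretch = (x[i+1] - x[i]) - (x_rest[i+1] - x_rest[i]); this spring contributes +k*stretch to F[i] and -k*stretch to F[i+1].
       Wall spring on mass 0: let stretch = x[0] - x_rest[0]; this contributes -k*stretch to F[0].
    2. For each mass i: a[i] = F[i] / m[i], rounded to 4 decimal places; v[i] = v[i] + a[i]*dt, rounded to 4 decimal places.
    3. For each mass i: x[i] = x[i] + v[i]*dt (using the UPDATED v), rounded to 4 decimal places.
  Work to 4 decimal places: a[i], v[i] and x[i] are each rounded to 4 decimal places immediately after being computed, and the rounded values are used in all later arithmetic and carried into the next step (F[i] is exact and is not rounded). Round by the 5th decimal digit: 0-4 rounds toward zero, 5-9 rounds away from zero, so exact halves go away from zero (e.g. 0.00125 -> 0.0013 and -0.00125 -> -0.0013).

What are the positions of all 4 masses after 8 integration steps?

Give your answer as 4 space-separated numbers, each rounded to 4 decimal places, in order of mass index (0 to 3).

Step 0: x=[4.0000 7.0000 8.0000 13.0000] v=[0.0000 0.0000 0.0000 0.0000]
Step 1: x=[3.8750 6.5000 9.0000 12.5000] v=[-0.5000 -2.0000 4.0000 -2.0000]
Step 2: x=[3.5938 5.9688 10.2500 11.8750] v=[-1.1250 -2.1250 5.0000 -2.5000]
Step 3: x=[3.1602 5.9141 10.8360 11.5938] v=[-1.7344 -0.2188 2.3438 -1.1250]
Step 4: x=[2.6758 6.4014 10.3809 11.8731] v=[-1.9376 1.9492 -1.8203 1.1172]
Step 5: x=[2.3226 6.9522 9.3040 12.5294] v=[-1.4127 2.2031 -4.3076 2.6250]
Step 6: x=[2.2578 6.9335 8.4455 13.1293] v=[-0.2592 -0.0747 -3.4340 2.3996]
Step 7: x=[2.4953 6.1239 8.3800 13.3083] v=[0.9498 -3.2384 -0.2622 0.7158]
Step 8: x=[2.8744 4.9712 8.9825 13.0052] v=[1.5165 -4.6109 2.4100 -1.2125]

Answer: 2.8744 4.9712 8.9825 13.0052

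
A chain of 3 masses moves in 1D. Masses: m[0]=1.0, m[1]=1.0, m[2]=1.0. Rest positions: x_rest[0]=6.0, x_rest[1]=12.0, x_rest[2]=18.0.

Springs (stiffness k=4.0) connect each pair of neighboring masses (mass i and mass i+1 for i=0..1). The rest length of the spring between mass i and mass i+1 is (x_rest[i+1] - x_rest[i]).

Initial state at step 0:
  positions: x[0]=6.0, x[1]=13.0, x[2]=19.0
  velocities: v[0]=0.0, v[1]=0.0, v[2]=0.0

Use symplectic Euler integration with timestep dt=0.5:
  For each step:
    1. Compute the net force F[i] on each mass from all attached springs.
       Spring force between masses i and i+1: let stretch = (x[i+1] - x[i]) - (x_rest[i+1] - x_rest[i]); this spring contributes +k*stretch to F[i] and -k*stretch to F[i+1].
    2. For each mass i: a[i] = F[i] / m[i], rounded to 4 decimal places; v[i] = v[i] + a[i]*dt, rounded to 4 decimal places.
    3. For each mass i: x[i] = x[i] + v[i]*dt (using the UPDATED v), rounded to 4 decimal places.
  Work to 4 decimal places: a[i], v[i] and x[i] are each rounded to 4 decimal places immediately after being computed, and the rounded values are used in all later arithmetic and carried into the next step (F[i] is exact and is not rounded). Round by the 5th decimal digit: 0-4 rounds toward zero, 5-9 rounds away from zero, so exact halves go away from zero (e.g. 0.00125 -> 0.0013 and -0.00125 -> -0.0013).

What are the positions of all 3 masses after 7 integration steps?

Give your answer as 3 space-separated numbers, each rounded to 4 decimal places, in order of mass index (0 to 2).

Answer: 7.0000 12.0000 19.0000

Derivation:
Step 0: x=[6.0000 13.0000 19.0000] v=[0.0000 0.0000 0.0000]
Step 1: x=[7.0000 12.0000 19.0000] v=[2.0000 -2.0000 0.0000]
Step 2: x=[7.0000 13.0000 18.0000] v=[0.0000 2.0000 -2.0000]
Step 3: x=[7.0000 13.0000 18.0000] v=[0.0000 0.0000 0.0000]
Step 4: x=[7.0000 12.0000 19.0000] v=[0.0000 -2.0000 2.0000]
Step 5: x=[6.0000 13.0000 19.0000] v=[-2.0000 2.0000 0.0000]
Step 6: x=[6.0000 13.0000 19.0000] v=[0.0000 0.0000 0.0000]
Step 7: x=[7.0000 12.0000 19.0000] v=[2.0000 -2.0000 0.0000]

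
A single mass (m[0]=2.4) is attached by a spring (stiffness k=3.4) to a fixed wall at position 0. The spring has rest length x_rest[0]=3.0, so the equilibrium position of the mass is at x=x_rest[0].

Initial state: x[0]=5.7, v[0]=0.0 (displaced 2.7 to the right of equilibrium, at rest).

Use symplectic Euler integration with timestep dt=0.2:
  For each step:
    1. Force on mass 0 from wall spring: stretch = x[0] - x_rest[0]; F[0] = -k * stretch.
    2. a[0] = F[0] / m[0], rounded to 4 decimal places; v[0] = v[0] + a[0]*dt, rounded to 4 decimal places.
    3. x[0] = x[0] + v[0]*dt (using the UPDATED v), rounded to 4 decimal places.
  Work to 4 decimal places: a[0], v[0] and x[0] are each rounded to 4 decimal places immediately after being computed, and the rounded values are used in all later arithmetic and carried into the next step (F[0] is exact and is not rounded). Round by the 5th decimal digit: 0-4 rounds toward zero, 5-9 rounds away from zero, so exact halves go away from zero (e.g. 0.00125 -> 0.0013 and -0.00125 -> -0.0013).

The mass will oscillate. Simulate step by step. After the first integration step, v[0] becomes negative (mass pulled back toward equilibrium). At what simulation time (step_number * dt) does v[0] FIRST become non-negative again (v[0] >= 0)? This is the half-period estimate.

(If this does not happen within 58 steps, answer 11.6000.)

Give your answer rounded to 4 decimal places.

Step 0: x=[5.7000] v=[0.0000]
Step 1: x=[5.5470] v=[-0.7650]
Step 2: x=[5.2497] v=[-1.4867]
Step 3: x=[4.8249] v=[-2.1241]
Step 4: x=[4.2967] v=[-2.6412]
Step 5: x=[3.6950] v=[-3.0086]
Step 6: x=[3.0539] v=[-3.2055]
Step 7: x=[2.4097] v=[-3.2208]
Step 8: x=[1.7990] v=[-3.0535]
Step 9: x=[1.2564] v=[-2.7132]
Step 10: x=[0.8126] v=[-2.2192]
Step 11: x=[0.4927] v=[-1.5994]
Step 12: x=[0.3149] v=[-0.8890]
Step 13: x=[0.2893] v=[-0.1282]
Step 14: x=[0.4173] v=[0.6398]
First v>=0 after going negative at step 14, time=2.8000

Answer: 2.8000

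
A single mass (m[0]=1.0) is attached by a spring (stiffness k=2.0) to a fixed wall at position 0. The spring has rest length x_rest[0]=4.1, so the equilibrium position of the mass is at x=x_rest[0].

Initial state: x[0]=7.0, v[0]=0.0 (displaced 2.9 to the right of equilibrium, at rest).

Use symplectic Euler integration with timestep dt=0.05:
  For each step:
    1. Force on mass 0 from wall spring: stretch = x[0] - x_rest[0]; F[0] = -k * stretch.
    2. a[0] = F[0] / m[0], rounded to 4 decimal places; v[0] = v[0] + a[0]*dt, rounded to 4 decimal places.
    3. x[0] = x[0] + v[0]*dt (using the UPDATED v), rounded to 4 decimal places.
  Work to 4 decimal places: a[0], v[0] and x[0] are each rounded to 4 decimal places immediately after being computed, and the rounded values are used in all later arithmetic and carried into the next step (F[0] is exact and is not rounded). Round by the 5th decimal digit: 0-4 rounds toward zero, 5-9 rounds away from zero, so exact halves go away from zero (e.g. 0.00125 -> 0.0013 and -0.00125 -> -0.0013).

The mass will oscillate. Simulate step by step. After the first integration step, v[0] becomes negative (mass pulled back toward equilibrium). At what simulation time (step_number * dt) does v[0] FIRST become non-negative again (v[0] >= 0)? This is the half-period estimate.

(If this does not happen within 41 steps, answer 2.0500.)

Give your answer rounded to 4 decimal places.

Step 0: x=[7.0000] v=[0.0000]
Step 1: x=[6.9855] v=[-0.2900]
Step 2: x=[6.9566] v=[-0.5786]
Step 3: x=[6.9134] v=[-0.8643]
Step 4: x=[6.8561] v=[-1.1456]
Step 5: x=[6.7850] v=[-1.4212]
Step 6: x=[6.7005] v=[-1.6897]
Step 7: x=[6.6030] v=[-1.9498]
Step 8: x=[6.4930] v=[-2.2001]
Step 9: x=[6.3710] v=[-2.4394]
Step 10: x=[6.2377] v=[-2.6665]
Step 11: x=[6.0937] v=[-2.8803]
Step 12: x=[5.9397] v=[-3.0797]
Step 13: x=[5.7765] v=[-3.2637]
Step 14: x=[5.6049] v=[-3.4314]
Step 15: x=[5.4258] v=[-3.5819]
Step 16: x=[5.2401] v=[-3.7145]
Step 17: x=[5.0487] v=[-3.8285]
Step 18: x=[4.8525] v=[-3.9234]
Step 19: x=[4.6526] v=[-3.9987]
Step 20: x=[4.4499] v=[-4.0540]
Step 21: x=[4.2455] v=[-4.0890]
Step 22: x=[4.0403] v=[-4.1036]
Step 23: x=[3.8354] v=[-4.0976]
Step 24: x=[3.6318] v=[-4.0711]
Step 25: x=[3.4306] v=[-4.0243]
Step 26: x=[3.2327] v=[-3.9574]
Step 27: x=[3.0392] v=[-3.8707]
Step 28: x=[2.8510] v=[-3.7646]
Step 29: x=[2.6690] v=[-3.6397]
Step 30: x=[2.4942] v=[-3.4966]
Step 31: x=[2.3274] v=[-3.3360]
Step 32: x=[2.1695] v=[-3.1587]
Step 33: x=[2.0212] v=[-2.9657]
Step 34: x=[1.8833] v=[-2.7578]
Step 35: x=[1.7565] v=[-2.5361]
Step 36: x=[1.6414] v=[-2.3018]
Step 37: x=[1.5386] v=[-2.0559]
Step 38: x=[1.4486] v=[-1.7998]
Step 39: x=[1.3719] v=[-1.5347]
Step 40: x=[1.3088] v=[-1.2619]
Step 41: x=[1.2597] v=[-0.9828]
v[0] did not become non-negative within 41 steps; using fallback time=2.0500

Answer: 2.0500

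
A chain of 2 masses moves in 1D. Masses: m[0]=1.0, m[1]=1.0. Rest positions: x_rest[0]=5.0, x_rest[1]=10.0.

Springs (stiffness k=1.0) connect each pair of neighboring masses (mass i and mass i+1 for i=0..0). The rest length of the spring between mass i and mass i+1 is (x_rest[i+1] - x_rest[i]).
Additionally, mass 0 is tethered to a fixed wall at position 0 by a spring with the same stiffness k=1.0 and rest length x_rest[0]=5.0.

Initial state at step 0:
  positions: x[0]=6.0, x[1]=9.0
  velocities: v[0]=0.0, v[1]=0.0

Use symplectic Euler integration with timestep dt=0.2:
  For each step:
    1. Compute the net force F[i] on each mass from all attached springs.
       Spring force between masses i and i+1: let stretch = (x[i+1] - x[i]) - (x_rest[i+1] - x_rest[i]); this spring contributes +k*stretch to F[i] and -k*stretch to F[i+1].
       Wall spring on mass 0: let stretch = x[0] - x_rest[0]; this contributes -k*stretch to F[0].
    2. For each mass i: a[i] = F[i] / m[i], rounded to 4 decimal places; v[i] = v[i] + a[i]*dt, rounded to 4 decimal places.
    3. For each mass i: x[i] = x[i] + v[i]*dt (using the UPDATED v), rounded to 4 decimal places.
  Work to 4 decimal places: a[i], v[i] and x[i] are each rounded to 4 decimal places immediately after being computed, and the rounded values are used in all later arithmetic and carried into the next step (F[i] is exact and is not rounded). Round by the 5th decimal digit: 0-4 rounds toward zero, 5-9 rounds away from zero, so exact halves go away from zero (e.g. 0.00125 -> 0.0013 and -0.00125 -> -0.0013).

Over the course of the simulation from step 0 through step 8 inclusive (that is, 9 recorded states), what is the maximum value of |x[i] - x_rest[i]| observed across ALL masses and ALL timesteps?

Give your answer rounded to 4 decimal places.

Step 0: x=[6.0000 9.0000] v=[0.0000 0.0000]
Step 1: x=[5.8800 9.0800] v=[-0.6000 0.4000]
Step 2: x=[5.6528 9.2320] v=[-1.1360 0.7600]
Step 3: x=[5.3427 9.4408] v=[-1.5507 1.0442]
Step 4: x=[4.9828 9.6857] v=[-1.7996 1.2246]
Step 5: x=[4.6117 9.9425] v=[-1.8556 1.2840]
Step 6: x=[4.2693 10.1861] v=[-1.7118 1.2178]
Step 7: x=[3.9928 10.3930] v=[-1.3823 1.0344]
Step 8: x=[3.8126 10.5439] v=[-0.9008 0.7544]
Max displacement = 1.1874

Answer: 1.1874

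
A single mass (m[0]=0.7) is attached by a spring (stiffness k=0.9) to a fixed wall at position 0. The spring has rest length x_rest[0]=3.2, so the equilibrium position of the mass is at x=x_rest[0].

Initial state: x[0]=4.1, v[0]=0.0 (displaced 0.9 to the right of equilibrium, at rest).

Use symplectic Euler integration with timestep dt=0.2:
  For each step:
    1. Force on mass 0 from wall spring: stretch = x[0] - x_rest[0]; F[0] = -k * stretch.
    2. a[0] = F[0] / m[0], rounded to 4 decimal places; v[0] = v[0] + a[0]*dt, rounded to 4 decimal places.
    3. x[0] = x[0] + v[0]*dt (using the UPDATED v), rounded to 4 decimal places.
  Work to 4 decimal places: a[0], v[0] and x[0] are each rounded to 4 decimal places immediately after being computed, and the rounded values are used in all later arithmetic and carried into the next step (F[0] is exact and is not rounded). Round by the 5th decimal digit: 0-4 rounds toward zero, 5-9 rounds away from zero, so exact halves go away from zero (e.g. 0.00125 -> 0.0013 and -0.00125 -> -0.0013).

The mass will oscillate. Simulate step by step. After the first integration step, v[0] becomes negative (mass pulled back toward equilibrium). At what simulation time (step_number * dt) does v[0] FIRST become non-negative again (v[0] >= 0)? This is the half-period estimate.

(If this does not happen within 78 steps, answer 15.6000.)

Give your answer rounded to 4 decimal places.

Answer: 2.8000

Derivation:
Step 0: x=[4.1000] v=[0.0000]
Step 1: x=[4.0537] v=[-0.2314]
Step 2: x=[3.9635] v=[-0.4509]
Step 3: x=[3.8341] v=[-0.6472]
Step 4: x=[3.6720] v=[-0.8103]
Step 5: x=[3.4857] v=[-0.9317]
Step 6: x=[3.2847] v=[-1.0052]
Step 7: x=[3.0793] v=[-1.0270]
Step 8: x=[2.8801] v=[-0.9960]
Step 9: x=[2.6974] v=[-0.9137]
Step 10: x=[2.5405] v=[-0.7845]
Step 11: x=[2.4175] v=[-0.6149]
Step 12: x=[2.3348] v=[-0.4137]
Step 13: x=[2.2966] v=[-0.1912]
Step 14: x=[2.3048] v=[0.0411]
First v>=0 after going negative at step 14, time=2.8000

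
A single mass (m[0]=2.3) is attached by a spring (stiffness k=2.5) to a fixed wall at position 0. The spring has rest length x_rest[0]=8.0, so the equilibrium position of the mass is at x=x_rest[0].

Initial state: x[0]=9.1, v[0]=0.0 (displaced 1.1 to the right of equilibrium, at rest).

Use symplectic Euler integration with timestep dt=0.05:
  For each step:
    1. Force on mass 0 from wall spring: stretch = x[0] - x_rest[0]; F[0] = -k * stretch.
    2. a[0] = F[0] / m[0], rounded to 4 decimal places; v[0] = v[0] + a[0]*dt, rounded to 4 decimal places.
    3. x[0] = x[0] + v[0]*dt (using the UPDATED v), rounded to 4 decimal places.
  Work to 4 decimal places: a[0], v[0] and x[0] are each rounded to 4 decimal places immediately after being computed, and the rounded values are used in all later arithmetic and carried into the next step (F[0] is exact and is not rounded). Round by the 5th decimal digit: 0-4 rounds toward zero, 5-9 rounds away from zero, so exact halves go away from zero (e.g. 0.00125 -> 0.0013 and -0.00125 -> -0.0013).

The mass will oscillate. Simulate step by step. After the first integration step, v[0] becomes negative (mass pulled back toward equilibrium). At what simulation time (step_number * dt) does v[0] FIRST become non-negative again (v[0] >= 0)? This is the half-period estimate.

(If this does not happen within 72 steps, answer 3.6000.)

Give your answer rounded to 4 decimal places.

Answer: 3.0500

Derivation:
Step 0: x=[9.1000] v=[0.0000]
Step 1: x=[9.0970] v=[-0.0598]
Step 2: x=[9.0910] v=[-0.1194]
Step 3: x=[9.0821] v=[-0.1787]
Step 4: x=[9.0702] v=[-0.2375]
Step 5: x=[9.0554] v=[-0.2957]
Step 6: x=[9.0377] v=[-0.3531]
Step 7: x=[9.0172] v=[-0.4095]
Step 8: x=[8.9940] v=[-0.4648]
Step 9: x=[8.9681] v=[-0.5188]
Step 10: x=[8.9395] v=[-0.5714]
Step 11: x=[8.9084] v=[-0.6225]
Step 12: x=[8.8748] v=[-0.6719]
Step 13: x=[8.8388] v=[-0.7194]
Step 14: x=[8.8006] v=[-0.7650]
Step 15: x=[8.7602] v=[-0.8085]
Step 16: x=[8.7177] v=[-0.8498]
Step 17: x=[8.6733] v=[-0.8888]
Step 18: x=[8.6270] v=[-0.9254]
Step 19: x=[8.5790] v=[-0.9595]
Step 20: x=[8.5295] v=[-0.9910]
Step 21: x=[8.4785] v=[-1.0198]
Step 22: x=[8.4262] v=[-1.0458]
Step 23: x=[8.3728] v=[-1.0690]
Step 24: x=[8.3183] v=[-1.0893]
Step 25: x=[8.2630] v=[-1.1066]
Step 26: x=[8.2070] v=[-1.1209]
Step 27: x=[8.1504] v=[-1.1322]
Step 28: x=[8.0934] v=[-1.1404]
Step 29: x=[8.0361] v=[-1.1455]
Step 30: x=[7.9787] v=[-1.1475]
Step 31: x=[7.9214] v=[-1.1463]
Step 32: x=[7.8643] v=[-1.1420]
Step 33: x=[7.8076] v=[-1.1346]
Step 34: x=[7.7514] v=[-1.1241]
Step 35: x=[7.6959] v=[-1.1106]
Step 36: x=[7.6412] v=[-1.0941]
Step 37: x=[7.5875] v=[-1.0746]
Step 38: x=[7.5349] v=[-1.0522]
Step 39: x=[7.4836] v=[-1.0269]
Step 40: x=[7.4337] v=[-0.9988]
Step 41: x=[7.3853] v=[-0.9680]
Step 42: x=[7.3386] v=[-0.9346]
Step 43: x=[7.2937] v=[-0.8987]
Step 44: x=[7.2507] v=[-0.8603]
Step 45: x=[7.2097] v=[-0.8196]
Step 46: x=[7.1709] v=[-0.7767]
Step 47: x=[7.1343] v=[-0.7316]
Step 48: x=[7.1001] v=[-0.6846]
Step 49: x=[7.0683] v=[-0.6357]
Step 50: x=[7.0390] v=[-0.5851]
Step 51: x=[7.0124] v=[-0.5329]
Step 52: x=[6.9884] v=[-0.4792]
Step 53: x=[6.9672] v=[-0.4242]
Step 54: x=[6.9488] v=[-0.3681]
Step 55: x=[6.9333] v=[-0.3110]
Step 56: x=[6.9207] v=[-0.2530]
Step 57: x=[6.9110] v=[-0.1943]
Step 58: x=[6.9042] v=[-0.1351]
Step 59: x=[6.9004] v=[-0.0755]
Step 60: x=[6.8996] v=[-0.0157]
Step 61: x=[6.9018] v=[0.0441]
First v>=0 after going negative at step 61, time=3.0500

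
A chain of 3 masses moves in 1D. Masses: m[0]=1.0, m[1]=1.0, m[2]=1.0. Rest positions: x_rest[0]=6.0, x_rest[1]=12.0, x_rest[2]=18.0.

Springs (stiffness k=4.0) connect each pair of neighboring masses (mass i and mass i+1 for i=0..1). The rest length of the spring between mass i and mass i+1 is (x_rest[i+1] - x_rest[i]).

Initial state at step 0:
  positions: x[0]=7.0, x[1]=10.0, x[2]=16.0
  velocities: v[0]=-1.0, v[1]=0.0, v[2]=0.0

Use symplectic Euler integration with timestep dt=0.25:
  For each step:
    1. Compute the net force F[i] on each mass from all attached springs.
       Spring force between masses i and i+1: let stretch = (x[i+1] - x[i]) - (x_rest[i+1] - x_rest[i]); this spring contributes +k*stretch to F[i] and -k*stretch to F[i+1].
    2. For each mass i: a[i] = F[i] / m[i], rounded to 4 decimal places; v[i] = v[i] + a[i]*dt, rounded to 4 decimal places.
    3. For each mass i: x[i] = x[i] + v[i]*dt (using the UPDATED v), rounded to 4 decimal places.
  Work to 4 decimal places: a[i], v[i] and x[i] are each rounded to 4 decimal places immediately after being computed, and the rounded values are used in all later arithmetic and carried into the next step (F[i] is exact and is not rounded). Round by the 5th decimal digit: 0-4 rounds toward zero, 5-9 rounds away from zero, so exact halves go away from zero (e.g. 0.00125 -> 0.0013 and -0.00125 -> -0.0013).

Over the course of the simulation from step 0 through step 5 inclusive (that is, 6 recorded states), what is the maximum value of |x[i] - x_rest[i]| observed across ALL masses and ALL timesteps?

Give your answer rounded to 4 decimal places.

Answer: 2.8945

Derivation:
Step 0: x=[7.0000 10.0000 16.0000] v=[-1.0000 0.0000 0.0000]
Step 1: x=[6.0000 10.7500 16.0000] v=[-4.0000 3.0000 0.0000]
Step 2: x=[4.6875 11.6250 16.1875] v=[-5.2500 3.5000 0.7500]
Step 3: x=[3.6094 11.9063 16.7344] v=[-4.3125 1.1250 2.1875]
Step 4: x=[3.1055 11.3204 17.5743] v=[-2.0156 -2.3438 3.3594]
Step 5: x=[3.1553 10.2442 18.3507] v=[0.1993 -4.3048 3.1055]
Max displacement = 2.8945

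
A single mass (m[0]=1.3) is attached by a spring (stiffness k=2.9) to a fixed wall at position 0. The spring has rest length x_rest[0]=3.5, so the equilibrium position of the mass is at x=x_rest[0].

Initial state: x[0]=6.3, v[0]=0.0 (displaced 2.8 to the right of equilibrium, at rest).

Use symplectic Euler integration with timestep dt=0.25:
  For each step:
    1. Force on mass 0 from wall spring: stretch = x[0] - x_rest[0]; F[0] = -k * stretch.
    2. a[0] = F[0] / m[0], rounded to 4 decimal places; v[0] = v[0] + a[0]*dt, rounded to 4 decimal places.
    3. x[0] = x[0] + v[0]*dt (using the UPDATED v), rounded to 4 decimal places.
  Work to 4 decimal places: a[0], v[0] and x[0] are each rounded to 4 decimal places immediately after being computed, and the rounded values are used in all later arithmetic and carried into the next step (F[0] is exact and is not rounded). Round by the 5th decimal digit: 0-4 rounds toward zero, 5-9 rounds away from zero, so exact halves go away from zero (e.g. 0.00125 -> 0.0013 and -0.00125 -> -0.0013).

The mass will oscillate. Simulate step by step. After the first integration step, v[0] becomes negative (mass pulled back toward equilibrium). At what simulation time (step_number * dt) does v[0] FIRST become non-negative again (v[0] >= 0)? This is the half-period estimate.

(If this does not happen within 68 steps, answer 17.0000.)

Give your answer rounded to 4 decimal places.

Answer: 2.2500

Derivation:
Step 0: x=[6.3000] v=[0.0000]
Step 1: x=[5.9096] v=[-1.5616]
Step 2: x=[5.1833] v=[-2.9054]
Step 3: x=[4.2223] v=[-3.8442]
Step 4: x=[3.1606] v=[-4.2470]
Step 5: x=[2.1462] v=[-4.0577]
Step 6: x=[1.3205] v=[-3.3027]
Step 7: x=[0.7987] v=[-2.0872]
Step 8: x=[0.6535] v=[-0.5807]
Step 9: x=[0.9052] v=[1.0068]
First v>=0 after going negative at step 9, time=2.2500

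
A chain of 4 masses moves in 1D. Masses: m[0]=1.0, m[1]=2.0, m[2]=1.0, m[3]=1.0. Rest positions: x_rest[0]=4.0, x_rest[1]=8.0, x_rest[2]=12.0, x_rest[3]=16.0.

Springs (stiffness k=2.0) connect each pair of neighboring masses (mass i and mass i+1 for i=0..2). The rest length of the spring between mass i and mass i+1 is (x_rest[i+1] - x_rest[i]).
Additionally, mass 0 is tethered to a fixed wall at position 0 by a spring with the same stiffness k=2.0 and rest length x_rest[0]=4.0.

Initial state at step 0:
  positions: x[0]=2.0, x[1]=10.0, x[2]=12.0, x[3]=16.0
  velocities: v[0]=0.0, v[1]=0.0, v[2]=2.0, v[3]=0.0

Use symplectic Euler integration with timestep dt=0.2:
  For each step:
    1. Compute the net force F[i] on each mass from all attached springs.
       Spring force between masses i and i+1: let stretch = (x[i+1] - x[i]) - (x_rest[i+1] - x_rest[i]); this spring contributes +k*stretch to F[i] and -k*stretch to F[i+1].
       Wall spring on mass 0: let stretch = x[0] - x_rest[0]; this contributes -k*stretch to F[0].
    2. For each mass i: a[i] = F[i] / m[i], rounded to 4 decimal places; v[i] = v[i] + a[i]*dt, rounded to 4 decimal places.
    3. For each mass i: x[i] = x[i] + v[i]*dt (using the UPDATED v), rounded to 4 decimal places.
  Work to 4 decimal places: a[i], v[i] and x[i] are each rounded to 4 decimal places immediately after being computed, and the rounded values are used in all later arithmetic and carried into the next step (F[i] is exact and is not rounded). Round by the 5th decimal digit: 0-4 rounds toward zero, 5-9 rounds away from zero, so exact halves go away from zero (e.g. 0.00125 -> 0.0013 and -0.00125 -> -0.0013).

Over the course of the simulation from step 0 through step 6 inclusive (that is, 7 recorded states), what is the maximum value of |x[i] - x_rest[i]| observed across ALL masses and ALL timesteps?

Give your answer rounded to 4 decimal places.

Answer: 2.8447

Derivation:
Step 0: x=[2.0000 10.0000 12.0000 16.0000] v=[0.0000 0.0000 2.0000 0.0000]
Step 1: x=[2.4800 9.7600 12.5600 16.0000] v=[2.4000 -1.2000 2.8000 0.0000]
Step 2: x=[3.3440 9.3408 13.1712 16.0448] v=[4.3200 -2.0960 3.0560 0.2240]
Step 3: x=[4.4202 8.8349 13.7059 16.1797] v=[5.3811 -2.5293 2.6733 0.6746]
Step 4: x=[5.4960 8.3473 14.0488 16.4367] v=[5.3789 -2.4380 1.7144 1.2851]
Step 5: x=[6.3602 7.9737 14.1266 16.8227] v=[4.3210 -1.8680 0.3890 1.9299]
Step 6: x=[6.8447 7.7817 13.9279 17.3130] v=[2.4223 -0.9601 -0.9937 2.4515]
Max displacement = 2.8447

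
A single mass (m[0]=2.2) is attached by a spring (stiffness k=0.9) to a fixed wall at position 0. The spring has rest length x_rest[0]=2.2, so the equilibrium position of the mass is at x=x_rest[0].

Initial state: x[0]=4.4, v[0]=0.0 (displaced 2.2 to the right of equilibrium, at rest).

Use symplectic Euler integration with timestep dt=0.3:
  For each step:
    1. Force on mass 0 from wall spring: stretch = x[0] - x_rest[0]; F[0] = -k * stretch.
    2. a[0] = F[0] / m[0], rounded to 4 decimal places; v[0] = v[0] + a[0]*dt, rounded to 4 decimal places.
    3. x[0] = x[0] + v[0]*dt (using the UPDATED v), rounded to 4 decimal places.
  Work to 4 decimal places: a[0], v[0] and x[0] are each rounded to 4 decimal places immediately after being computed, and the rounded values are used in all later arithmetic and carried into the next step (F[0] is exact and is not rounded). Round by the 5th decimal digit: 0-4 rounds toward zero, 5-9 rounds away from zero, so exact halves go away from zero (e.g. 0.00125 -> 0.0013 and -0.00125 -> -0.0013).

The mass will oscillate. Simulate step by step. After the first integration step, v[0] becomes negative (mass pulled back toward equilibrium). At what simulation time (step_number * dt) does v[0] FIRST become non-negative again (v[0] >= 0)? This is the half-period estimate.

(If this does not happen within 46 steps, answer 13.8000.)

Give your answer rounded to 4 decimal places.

Step 0: x=[4.4000] v=[0.0000]
Step 1: x=[4.3190] v=[-0.2700]
Step 2: x=[4.1600] v=[-0.5301]
Step 3: x=[3.9288] v=[-0.7706]
Step 4: x=[3.6340] v=[-0.9828]
Step 5: x=[3.2864] v=[-1.1588]
Step 6: x=[2.8988] v=[-1.2921]
Step 7: x=[2.4854] v=[-1.3779]
Step 8: x=[2.0615] v=[-1.4129]
Step 9: x=[1.6427] v=[-1.3959]
Step 10: x=[1.2445] v=[-1.3275]
Step 11: x=[0.8814] v=[-1.2102]
Step 12: x=[0.5669] v=[-1.0484]
Step 13: x=[0.3125] v=[-0.8480]
Step 14: x=[0.1276] v=[-0.6163]
Step 15: x=[0.0190] v=[-0.3620]
Step 16: x=[-0.0093] v=[-0.0943]
Step 17: x=[0.0437] v=[0.1768]
First v>=0 after going negative at step 17, time=5.1000

Answer: 5.1000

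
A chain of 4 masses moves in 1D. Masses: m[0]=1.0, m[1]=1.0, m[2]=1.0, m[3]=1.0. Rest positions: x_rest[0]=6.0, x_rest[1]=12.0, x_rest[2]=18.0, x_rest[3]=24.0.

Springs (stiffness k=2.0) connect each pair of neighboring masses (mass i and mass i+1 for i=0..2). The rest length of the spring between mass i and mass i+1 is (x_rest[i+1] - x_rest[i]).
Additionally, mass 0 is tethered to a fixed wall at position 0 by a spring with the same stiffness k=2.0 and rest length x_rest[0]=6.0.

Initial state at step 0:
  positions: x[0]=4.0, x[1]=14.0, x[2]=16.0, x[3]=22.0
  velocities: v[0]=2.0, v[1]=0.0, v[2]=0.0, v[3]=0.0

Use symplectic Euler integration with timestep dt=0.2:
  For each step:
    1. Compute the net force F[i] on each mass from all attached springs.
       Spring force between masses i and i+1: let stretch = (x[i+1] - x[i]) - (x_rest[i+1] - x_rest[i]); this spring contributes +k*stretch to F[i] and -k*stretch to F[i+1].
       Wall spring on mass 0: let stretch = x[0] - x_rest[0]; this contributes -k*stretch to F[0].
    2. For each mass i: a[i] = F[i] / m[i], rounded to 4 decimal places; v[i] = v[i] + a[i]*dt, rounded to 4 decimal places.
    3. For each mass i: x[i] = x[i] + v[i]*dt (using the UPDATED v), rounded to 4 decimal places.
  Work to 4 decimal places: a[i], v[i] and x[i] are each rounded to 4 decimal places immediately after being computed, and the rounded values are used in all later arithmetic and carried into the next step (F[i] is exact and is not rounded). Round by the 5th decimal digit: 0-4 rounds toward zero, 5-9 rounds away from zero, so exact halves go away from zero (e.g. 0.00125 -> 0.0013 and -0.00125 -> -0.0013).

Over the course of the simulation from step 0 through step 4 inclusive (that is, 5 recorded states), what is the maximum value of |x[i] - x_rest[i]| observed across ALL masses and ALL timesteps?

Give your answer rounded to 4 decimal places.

Step 0: x=[4.0000 14.0000 16.0000 22.0000] v=[2.0000 0.0000 0.0000 0.0000]
Step 1: x=[4.8800 13.3600 16.3200 22.0000] v=[4.4000 -3.2000 1.6000 0.0000]
Step 2: x=[6.0480 12.2784 16.8576 22.0256] v=[5.8400 -5.4080 2.6880 0.1280]
Step 3: x=[7.2306 11.0647 17.4423 22.1178] v=[5.9130 -6.0685 2.9235 0.4608]
Step 4: x=[8.1415 10.0545 17.8908 22.3159] v=[4.5544 -5.0511 2.2427 0.9906]
Max displacement = 2.1415

Answer: 2.1415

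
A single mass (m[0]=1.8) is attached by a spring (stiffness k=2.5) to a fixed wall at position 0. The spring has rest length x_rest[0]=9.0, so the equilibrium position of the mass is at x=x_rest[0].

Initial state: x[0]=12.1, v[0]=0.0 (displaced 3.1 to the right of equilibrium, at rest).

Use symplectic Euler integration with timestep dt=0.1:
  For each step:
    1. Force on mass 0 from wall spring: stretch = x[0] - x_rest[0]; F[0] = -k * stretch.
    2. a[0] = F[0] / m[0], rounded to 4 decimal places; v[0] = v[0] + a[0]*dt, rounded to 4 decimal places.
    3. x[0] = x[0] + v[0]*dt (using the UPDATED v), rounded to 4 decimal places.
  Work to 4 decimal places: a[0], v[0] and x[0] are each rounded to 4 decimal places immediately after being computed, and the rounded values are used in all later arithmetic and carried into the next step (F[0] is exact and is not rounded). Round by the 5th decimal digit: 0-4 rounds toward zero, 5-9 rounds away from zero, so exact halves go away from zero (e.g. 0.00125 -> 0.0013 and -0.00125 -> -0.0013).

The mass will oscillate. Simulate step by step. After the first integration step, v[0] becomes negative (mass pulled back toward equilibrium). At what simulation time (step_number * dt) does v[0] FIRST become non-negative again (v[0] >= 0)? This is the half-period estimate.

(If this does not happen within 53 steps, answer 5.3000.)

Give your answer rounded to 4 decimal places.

Answer: 2.7000

Derivation:
Step 0: x=[12.1000] v=[0.0000]
Step 1: x=[12.0569] v=[-0.4306]
Step 2: x=[11.9714] v=[-0.8552]
Step 3: x=[11.8446] v=[-1.2679]
Step 4: x=[11.6783] v=[-1.6630]
Step 5: x=[11.4748] v=[-2.0350]
Step 6: x=[11.2369] v=[-2.3787]
Step 7: x=[10.9680] v=[-2.6894]
Step 8: x=[10.6717] v=[-2.9627]
Step 9: x=[10.3522] v=[-3.1949]
Step 10: x=[10.0139] v=[-3.3827]
Step 11: x=[9.6616] v=[-3.5235]
Step 12: x=[9.3001] v=[-3.6154]
Step 13: x=[8.9344] v=[-3.6571]
Step 14: x=[8.5696] v=[-3.6480]
Step 15: x=[8.2108] v=[-3.5882]
Step 16: x=[7.8629] v=[-3.4786]
Step 17: x=[7.5308] v=[-3.3207]
Step 18: x=[7.2191] v=[-3.1166]
Step 19: x=[6.9322] v=[-2.8693]
Step 20: x=[6.6740] v=[-2.5821]
Step 21: x=[6.4481] v=[-2.2590]
Step 22: x=[6.2576] v=[-1.9046]
Step 23: x=[6.1052] v=[-1.5237]
Step 24: x=[5.9930] v=[-1.1216]
Step 25: x=[5.9226] v=[-0.7040]
Step 26: x=[5.8949] v=[-0.2766]
Step 27: x=[5.9104] v=[0.1547]
First v>=0 after going negative at step 27, time=2.7000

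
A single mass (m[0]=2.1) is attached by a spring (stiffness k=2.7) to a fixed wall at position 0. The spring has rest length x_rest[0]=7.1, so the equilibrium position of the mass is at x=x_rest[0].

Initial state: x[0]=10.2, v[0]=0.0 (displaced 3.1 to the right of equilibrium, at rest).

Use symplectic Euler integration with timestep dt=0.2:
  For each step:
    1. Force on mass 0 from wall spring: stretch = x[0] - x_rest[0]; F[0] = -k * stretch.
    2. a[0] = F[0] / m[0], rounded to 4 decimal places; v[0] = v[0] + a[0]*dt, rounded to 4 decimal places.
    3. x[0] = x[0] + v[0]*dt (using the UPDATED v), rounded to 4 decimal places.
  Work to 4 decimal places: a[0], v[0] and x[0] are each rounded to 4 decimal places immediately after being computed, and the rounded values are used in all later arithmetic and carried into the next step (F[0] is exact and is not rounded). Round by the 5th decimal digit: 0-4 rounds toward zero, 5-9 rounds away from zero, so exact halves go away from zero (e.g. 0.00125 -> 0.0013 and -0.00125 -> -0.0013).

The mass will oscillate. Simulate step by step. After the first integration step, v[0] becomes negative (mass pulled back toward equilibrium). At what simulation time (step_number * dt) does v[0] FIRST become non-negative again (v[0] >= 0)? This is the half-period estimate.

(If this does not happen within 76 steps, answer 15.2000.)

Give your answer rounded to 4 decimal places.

Step 0: x=[10.2000] v=[0.0000]
Step 1: x=[10.0406] v=[-0.7971]
Step 2: x=[9.7299] v=[-1.5533]
Step 3: x=[9.2840] v=[-2.2296]
Step 4: x=[8.7258] v=[-2.7912]
Step 5: x=[8.0839] v=[-3.2093]
Step 6: x=[7.3914] v=[-3.4623]
Step 7: x=[6.6840] v=[-3.5372]
Step 8: x=[5.9980] v=[-3.4302]
Step 9: x=[5.3686] v=[-3.1468]
Step 10: x=[4.8283] v=[-2.7016]
Step 11: x=[4.4048] v=[-2.1174]
Step 12: x=[4.1199] v=[-1.4243]
Step 13: x=[3.9883] v=[-0.6580]
Step 14: x=[4.0167] v=[0.1422]
First v>=0 after going negative at step 14, time=2.8000

Answer: 2.8000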